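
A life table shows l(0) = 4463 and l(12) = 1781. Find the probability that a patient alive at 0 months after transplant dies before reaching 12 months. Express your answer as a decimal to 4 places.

0.6009

P(die before 12 | alive at 0) = 1 − l(12)/l(0) = 1 − 1781/4463 = (2682)/4463 = 0.600941.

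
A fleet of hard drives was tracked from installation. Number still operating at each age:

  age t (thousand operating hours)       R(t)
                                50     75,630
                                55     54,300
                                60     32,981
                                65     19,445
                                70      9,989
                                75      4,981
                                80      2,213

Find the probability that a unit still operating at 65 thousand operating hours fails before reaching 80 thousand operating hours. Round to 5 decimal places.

0.88619

P(fail before 80 | operational at 65) = 1 − R(80)/R(65) = 1 − 2,213/19,445 = (17,232)/19,445 = 0.886192.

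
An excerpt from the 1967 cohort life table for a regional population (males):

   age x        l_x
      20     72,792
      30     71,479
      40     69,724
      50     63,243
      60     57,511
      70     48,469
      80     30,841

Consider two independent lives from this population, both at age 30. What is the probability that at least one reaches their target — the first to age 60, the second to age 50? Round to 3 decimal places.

p₁ = l_60/l_30 = 57,511/71,479 = 0.804586; p₂ = l_50/l_30 = 63,243/71,479 = 0.884777.
P(at least one) = 1 − (1−p₁)(1−p₂) = 1 − 0.195414 × 0.115223 = 0.977484.

0.977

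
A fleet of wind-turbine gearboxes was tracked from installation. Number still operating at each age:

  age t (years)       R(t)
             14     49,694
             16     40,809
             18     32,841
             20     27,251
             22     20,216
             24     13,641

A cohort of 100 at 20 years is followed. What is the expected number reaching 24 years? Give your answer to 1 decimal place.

50.1

The relevant probability is 13,641/27,251 = 0.500569.
Expected number = 100 × 0.500569 = 50.1.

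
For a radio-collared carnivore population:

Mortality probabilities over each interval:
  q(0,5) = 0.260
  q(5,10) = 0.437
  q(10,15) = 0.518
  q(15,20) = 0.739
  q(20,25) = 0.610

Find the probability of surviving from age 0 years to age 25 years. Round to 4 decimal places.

P(survive 0→25) = (1 − 0.260) × (1 − 0.437) × (1 − 0.518) × (1 − 0.739) × (1 − 0.610).
= 0.740 × 0.563 × 0.482 × 0.261 × 0.390 = 0.020441.

0.0204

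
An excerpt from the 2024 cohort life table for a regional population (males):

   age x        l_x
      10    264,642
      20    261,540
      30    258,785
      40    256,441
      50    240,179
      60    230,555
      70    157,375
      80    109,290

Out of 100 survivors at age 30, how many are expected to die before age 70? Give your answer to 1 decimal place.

The relevant probability is 1 − 157,375/258,785 = 0.391870.
Expected number = 100 × 0.391870 = 39.2.

39.2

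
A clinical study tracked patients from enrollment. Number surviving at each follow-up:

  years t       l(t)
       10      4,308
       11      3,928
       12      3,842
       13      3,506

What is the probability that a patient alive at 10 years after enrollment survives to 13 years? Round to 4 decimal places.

The conditional survival probability is l(13)/l(10) = 3,506/4,308 = 0.813835.

0.8138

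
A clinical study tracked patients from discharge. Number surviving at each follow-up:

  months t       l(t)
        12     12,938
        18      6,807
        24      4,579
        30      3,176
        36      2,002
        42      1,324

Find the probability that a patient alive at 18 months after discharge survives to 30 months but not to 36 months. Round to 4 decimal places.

This is the probability of reaching 30 but not 36, conditional on being alive at 18: (l(30) − l(36)) / l(18).
= (3,176 − 2,002) / 6,807 = 1,174 / 6,807 = 0.172470.

0.1725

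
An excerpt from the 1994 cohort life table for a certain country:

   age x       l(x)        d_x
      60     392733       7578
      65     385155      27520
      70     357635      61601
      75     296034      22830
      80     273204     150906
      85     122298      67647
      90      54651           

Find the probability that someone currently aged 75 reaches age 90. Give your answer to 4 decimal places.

0.1846

The conditional survival probability is l(90)/l(75) = 54651/296034 = 0.184611.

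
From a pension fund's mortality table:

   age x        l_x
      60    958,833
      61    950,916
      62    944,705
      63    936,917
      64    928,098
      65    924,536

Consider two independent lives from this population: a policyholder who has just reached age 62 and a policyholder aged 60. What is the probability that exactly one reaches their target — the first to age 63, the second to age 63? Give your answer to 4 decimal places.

0.0307

p₁ = l_63/l_62 = 936,917/944,705 = 0.991756; p₂ = l_63/l_60 = 936,917/958,833 = 0.977143.
P(exactly one) = p₁(1−p₂) + (1−p₁)p₂ = 0.022669 + 0.008056 = 0.030724.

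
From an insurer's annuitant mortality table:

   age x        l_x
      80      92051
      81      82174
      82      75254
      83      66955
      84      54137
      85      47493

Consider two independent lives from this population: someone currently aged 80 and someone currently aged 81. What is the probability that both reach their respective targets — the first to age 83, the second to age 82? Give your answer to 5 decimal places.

0.66612

p₁ = l_83/l_80 = 66955/92051 = 0.727369; p₂ = l_82/l_81 = 75254/82174 = 0.915788.
P(both) = p₁ × p₂ = 0.727369 × 0.915788 = 0.666116.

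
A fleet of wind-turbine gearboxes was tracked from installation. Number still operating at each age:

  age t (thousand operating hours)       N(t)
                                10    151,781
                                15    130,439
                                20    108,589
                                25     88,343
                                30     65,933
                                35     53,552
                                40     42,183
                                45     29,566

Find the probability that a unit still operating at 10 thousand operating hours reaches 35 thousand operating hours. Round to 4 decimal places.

0.3528

The conditional survival probability is N(35)/N(10) = 53,552/151,781 = 0.352824.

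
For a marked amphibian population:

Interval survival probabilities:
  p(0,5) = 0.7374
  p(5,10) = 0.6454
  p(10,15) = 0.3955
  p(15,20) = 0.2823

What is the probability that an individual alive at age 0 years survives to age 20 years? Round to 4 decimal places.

0.0531

P(survive 0→20) = 0.7374 × 0.6454 × 0.3955 × 0.2823.
= 0.053136.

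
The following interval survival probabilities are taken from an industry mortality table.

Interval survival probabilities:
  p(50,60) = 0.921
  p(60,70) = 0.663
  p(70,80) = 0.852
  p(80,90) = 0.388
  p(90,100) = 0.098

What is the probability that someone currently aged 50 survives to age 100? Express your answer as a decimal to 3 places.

Chaining the interval survival probabilities: 0.921 × 0.663 × 0.852 × 0.388 × 0.098.
= 0.019782.

0.020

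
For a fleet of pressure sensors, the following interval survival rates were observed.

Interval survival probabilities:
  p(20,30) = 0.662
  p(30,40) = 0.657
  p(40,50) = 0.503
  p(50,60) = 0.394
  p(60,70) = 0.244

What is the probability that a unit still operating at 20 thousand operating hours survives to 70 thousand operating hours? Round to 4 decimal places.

0.0210

P(survive 20→70) = 0.662 × 0.657 × 0.503 × 0.394 × 0.244.
= 0.021032.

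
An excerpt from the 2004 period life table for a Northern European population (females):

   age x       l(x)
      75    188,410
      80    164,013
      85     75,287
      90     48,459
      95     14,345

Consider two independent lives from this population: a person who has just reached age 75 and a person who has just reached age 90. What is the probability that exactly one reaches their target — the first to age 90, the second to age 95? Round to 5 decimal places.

0.40095

p₁ = l(90)/l(75) = 48,459/188,410 = 0.257200; p₂ = l(95)/l(90) = 14,345/48,459 = 0.296023.
P(exactly one) = p₁(1−p₂) + (1−p₁)p₂ = 0.181063 + 0.219886 = 0.400949.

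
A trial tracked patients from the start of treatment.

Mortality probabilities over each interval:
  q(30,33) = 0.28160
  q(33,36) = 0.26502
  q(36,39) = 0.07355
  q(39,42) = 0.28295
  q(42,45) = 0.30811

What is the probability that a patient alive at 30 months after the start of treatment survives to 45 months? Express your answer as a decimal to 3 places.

0.243

Survival from 30 to 45 is the product of surviving each interval: (1 − 0.28160) × (1 − 0.26502) × (1 − 0.07355) × (1 − 0.28295) × (1 − 0.30811).
= 0.71840 × 0.73498 × 0.92645 × 0.71705 × 0.69189 = 0.242689.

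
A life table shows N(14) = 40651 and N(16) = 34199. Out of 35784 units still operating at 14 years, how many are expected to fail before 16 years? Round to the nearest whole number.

5680

The relevant probability is 1 − 34199/40651 = 0.158717.
Expected number = 35784 × 0.158717 = 5680.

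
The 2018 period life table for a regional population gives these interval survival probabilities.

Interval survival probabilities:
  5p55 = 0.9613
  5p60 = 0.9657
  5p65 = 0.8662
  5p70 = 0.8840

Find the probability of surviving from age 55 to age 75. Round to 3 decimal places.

Chaining the interval survival probabilities: 0.9613 × 0.9657 × 0.8662 × 0.8840.
= 0.710840.

0.711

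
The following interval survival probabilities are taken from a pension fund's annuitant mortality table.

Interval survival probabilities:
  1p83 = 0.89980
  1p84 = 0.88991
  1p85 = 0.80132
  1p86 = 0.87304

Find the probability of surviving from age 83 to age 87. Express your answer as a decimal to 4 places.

Survival from 83 to 87 is the product of surviving each interval: 0.89980 × 0.88991 × 0.80132 × 0.87304.
= 0.560186.

0.5602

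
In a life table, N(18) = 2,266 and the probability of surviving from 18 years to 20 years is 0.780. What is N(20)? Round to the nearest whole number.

N(20) = N(18) × p = 2,266 × 0.780 = 1767.

1767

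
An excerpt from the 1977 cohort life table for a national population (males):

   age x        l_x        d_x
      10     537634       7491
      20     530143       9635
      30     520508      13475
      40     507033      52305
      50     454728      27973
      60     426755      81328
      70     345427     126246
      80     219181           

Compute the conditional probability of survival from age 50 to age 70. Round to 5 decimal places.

The conditional survival probability is l_70/l_50 = 345427/454728 = 0.759634.

0.75963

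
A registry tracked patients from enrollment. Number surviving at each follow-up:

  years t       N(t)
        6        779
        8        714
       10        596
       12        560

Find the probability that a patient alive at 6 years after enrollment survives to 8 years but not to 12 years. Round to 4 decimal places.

This is the probability of reaching 8 but not 12, conditional on being alive at 6: (N(8) − N(12)) / N(6).
= (714 − 560) / 779 = 154 / 779 = 0.197689.

0.1977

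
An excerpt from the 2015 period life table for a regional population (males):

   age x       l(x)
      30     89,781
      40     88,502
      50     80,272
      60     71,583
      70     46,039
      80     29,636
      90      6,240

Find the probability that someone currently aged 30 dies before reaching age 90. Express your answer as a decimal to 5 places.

P(die before 90 | alive at 30) = 1 − l(90)/l(30) = 1 − 6,240/89,781 = (83,541)/89,781 = 0.930498.

0.93050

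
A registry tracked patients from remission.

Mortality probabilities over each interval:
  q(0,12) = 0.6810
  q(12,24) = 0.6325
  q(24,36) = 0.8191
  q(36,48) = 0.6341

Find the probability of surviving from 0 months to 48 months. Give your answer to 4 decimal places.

P(survive 0→48) = (1 − 0.6810) × (1 − 0.6325) × (1 − 0.8191) × (1 − 0.6341).
= 0.3190 × 0.3675 × 0.1809 × 0.3659 = 0.007760.

0.0078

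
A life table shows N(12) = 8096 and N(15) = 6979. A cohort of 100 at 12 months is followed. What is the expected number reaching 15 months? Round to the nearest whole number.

The relevant probability is 6979/8096 = 0.862031.
Expected number = 100 × 0.862031 = 86.

86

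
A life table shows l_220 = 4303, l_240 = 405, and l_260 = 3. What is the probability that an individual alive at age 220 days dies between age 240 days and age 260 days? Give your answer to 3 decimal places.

This is the probability of reaching 240 but not 260, conditional on being alive at 220: (l_240 − l_260) / l_220.
= (405 − 3) / 4303 = 402 / 4303 = 0.093423.

0.093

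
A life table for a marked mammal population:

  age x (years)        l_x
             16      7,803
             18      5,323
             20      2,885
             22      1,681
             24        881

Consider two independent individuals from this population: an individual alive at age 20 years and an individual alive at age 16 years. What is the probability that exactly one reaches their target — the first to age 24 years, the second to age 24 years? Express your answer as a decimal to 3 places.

0.349

p₁ = l_24/l_20 = 881/2,885 = 0.305373; p₂ = l_24/l_16 = 881/7,803 = 0.112905.
P(exactly one) = p₁(1−p₂) + (1−p₁)p₂ = 0.270895 + 0.078427 = 0.349322.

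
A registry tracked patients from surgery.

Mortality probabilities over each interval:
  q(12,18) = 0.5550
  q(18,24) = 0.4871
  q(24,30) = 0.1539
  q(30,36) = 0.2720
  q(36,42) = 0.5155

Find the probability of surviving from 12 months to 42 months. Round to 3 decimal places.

P(survive 12→42) = (1 − 0.5550) × (1 − 0.4871) × (1 − 0.1539) × (1 − 0.2720) × (1 − 0.5155).
= 0.4450 × 0.5129 × 0.8461 × 0.7280 × 0.4845 = 0.068114.

0.068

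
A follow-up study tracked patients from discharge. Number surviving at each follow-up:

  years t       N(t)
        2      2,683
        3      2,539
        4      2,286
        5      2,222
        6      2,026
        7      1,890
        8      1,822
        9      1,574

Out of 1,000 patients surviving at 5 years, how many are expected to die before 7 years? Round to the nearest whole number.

149

The relevant probability is 1 − 1,890/2,222 = 0.149415.
Expected number = 1,000 × 0.149415 = 149.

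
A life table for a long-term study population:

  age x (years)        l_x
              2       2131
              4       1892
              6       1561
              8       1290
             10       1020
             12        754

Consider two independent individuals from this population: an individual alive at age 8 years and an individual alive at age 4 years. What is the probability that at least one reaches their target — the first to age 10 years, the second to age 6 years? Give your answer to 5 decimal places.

0.96338

p₁ = l_10/l_8 = 1020/1290 = 0.790698; p₂ = l_6/l_4 = 1561/1892 = 0.825053.
P(at least one) = 1 − (1−p₁)(1−p₂) = 1 − 0.209302 × 0.174947 = 0.963383.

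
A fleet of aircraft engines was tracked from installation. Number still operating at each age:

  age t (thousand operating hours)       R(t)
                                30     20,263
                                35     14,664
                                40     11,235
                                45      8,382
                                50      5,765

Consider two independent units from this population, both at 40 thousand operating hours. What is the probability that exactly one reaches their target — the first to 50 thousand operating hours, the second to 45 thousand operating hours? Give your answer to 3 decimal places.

0.494

p₁ = R(50)/R(40) = 5,765/11,235 = 0.513129; p₂ = R(45)/R(40) = 8,382/11,235 = 0.746061.
P(exactly one) = p₁(1−p₂) + (1−p₁)p₂ = 0.130303 + 0.363235 = 0.493539.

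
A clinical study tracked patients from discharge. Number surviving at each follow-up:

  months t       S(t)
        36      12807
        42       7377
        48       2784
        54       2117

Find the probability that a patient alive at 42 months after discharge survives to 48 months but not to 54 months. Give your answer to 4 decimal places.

0.0904

This is the probability of reaching 48 but not 54, conditional on being alive at 42: (S(48) − S(54)) / S(42).
= (2784 − 2117) / 7377 = 667 / 7377 = 0.090416.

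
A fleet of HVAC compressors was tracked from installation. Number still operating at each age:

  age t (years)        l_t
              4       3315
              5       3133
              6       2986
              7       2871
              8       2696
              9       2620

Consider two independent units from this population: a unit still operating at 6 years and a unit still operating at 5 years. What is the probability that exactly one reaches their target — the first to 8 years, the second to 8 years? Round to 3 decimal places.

0.210

p₁ = l_8/l_6 = 2696/2986 = 0.902880; p₂ = l_8/l_5 = 2696/3133 = 0.860517.
P(exactly one) = p₁(1−p₂) + (1−p₁)p₂ = 0.125936 + 0.083573 = 0.209510.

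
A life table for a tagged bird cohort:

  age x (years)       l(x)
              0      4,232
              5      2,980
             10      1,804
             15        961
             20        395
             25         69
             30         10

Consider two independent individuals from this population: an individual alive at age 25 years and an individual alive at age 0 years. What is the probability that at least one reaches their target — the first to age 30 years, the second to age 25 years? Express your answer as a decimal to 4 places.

0.1589

p₁ = l(30)/l(25) = 10/69 = 0.144928; p₂ = l(25)/l(0) = 69/4,232 = 0.016304.
P(at least one) = 1 − (1−p₁)(1−p₂) = 1 − 0.855072 × 0.983696 = 0.158869.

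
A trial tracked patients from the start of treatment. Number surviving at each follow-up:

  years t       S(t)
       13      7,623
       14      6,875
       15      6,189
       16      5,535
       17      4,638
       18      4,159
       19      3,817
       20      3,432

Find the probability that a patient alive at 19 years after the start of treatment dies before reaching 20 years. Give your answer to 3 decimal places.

0.101

P(die before 20 | alive at 19) = 1 − S(20)/S(19) = 1 − 3,432/3,817 = (385)/3,817 = 0.100865.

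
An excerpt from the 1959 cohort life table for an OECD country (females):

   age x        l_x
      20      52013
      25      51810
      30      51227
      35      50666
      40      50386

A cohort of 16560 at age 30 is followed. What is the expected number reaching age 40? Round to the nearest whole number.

The relevant probability is 50386/51227 = 0.983583.
Expected number = 16560 × 0.983583 = 16288.

16288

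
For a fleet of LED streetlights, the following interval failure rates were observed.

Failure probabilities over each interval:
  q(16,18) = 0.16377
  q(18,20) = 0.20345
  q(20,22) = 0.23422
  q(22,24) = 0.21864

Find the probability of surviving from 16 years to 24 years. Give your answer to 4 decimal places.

The overall survival probability is (1 − 0.16377) × (1 − 0.20345) × (1 − 0.23422) × (1 − 0.21864).
= 0.83623 × 0.79655 × 0.76578 × 0.78136 = 0.398560.

0.3986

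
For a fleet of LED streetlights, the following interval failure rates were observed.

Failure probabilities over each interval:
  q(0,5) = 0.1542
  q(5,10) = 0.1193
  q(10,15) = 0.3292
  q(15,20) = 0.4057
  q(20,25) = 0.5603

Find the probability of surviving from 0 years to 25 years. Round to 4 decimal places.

0.1306

The overall survival probability is (1 − 0.1542) × (1 − 0.1193) × (1 − 0.3292) × (1 − 0.4057) × (1 − 0.5603).
= 0.8458 × 0.8807 × 0.6708 × 0.5943 × 0.4397 = 0.130572.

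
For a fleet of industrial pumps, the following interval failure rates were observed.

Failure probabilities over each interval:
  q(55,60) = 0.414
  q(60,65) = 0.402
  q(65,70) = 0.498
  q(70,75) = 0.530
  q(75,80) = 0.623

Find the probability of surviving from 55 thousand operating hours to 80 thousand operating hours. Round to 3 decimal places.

The overall survival probability is (1 − 0.414) × (1 − 0.402) × (1 − 0.498) × (1 − 0.530) × (1 − 0.623).
= 0.586 × 0.598 × 0.502 × 0.470 × 0.377 = 0.031170.

0.031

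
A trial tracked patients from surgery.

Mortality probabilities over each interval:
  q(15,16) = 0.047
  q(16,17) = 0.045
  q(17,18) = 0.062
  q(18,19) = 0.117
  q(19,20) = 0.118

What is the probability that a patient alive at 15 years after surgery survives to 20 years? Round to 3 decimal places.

0.665

P(survive 15→20) = (1 − 0.047) × (1 − 0.045) × (1 − 0.062) × (1 − 0.117) × (1 − 0.118).
= 0.953 × 0.955 × 0.938 × 0.883 × 0.882 = 0.664857.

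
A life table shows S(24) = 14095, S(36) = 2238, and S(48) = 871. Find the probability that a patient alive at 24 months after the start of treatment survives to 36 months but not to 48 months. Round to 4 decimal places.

This is the probability of reaching 36 but not 48, conditional on being alive at 24: (S(36) − S(48)) / S(24).
= (2238 − 871) / 14095 = 1367 / 14095 = 0.096985.

0.0970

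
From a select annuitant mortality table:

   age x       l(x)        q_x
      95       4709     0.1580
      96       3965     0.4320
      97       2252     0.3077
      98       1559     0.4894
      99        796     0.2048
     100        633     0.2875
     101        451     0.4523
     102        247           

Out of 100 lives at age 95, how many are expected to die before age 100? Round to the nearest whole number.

The relevant probability is 1 − 633/4709 = 0.865577.
Expected number = 100 × 0.865577 = 87.

87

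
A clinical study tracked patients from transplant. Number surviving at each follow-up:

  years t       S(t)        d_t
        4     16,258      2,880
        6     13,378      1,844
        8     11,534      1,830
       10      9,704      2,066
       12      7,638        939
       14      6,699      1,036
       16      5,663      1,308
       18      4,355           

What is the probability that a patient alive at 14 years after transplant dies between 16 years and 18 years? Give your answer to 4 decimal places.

0.1953

This is the probability of reaching 16 but not 18, conditional on being alive at 14: (S(16) − S(18)) / S(14).
= (5,663 − 4,355) / 6,699 = 1,308 / 6,699 = 0.195253.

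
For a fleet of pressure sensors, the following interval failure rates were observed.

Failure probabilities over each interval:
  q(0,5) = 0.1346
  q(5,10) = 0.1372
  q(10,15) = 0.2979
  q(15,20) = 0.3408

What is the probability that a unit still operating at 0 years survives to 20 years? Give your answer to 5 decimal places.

Chaining the interval survival probabilities: (1 − 0.1346) × (1 − 0.1372) × (1 − 0.2979) × (1 − 0.3408).
= 0.8654 × 0.8628 × 0.7021 × 0.6592 = 0.345576.

0.34558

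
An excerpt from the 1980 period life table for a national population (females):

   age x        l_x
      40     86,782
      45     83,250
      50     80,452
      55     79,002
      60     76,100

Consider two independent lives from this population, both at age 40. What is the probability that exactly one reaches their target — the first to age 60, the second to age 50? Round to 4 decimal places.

p₁ = l_60/l_40 = 76,100/86,782 = 0.876910; p₂ = l_50/l_40 = 80,452/86,782 = 0.927059.
P(exactly one) = p₁(1−p₂) + (1−p₁)p₂ = 0.063963 + 0.114112 = 0.178074.

0.1781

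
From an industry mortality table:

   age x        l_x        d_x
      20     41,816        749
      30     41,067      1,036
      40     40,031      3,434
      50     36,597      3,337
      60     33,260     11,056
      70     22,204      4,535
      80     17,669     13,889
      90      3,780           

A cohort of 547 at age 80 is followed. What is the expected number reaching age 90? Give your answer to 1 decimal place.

The relevant probability is 3,780/17,669 = 0.213934.
Expected number = 547 × 0.213934 = 117.0.

117.0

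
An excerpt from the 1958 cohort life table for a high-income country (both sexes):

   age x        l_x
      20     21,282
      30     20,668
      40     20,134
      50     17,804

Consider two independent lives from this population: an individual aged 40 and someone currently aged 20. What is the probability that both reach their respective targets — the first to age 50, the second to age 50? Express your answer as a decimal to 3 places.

0.740

p₁ = l_50/l_40 = 17,804/20,134 = 0.884275; p₂ = l_50/l_20 = 17,804/21,282 = 0.836576.
P(both) = p₁ × p₂ = 0.884275 × 0.836576 = 0.739763.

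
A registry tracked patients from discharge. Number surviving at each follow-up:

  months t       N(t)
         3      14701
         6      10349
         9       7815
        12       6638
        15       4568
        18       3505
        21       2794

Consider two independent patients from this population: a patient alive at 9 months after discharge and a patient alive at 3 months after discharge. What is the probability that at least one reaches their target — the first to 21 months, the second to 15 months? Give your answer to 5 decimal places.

p₁ = N(21)/N(9) = 2794/7815 = 0.357518; p₂ = N(15)/N(3) = 4568/14701 = 0.310727.
P(at least one) = 1 − (1−p₁)(1−p₂) = 1 − 0.642482 × 0.689273 = 0.557155.

0.55715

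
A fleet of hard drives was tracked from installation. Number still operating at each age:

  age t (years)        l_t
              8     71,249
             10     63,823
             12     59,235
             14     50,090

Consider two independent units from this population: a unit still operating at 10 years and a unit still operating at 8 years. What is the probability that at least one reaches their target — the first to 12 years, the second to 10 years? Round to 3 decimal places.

0.993

p₁ = l_12/l_10 = 59,235/63,823 = 0.928114; p₂ = l_10/l_8 = 63,823/71,249 = 0.895774.
P(at least one) = 1 − (1−p₁)(1−p₂) = 1 − 0.071886 × 0.104226 = 0.992508.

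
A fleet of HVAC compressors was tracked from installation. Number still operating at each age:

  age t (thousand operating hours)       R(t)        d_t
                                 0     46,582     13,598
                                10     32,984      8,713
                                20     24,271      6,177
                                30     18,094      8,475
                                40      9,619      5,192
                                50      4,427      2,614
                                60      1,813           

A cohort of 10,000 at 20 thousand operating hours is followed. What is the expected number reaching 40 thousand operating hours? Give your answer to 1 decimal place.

The relevant probability is 9,619/24,271 = 0.396317.
Expected number = 10,000 × 0.396317 = 3963.2.

3963.2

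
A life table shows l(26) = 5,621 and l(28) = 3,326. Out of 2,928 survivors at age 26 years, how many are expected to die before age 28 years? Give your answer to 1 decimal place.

1195.5

The relevant probability is 1 − 3,326/5,621 = 0.408290.
Expected number = 2,928 × 0.408290 = 1195.5.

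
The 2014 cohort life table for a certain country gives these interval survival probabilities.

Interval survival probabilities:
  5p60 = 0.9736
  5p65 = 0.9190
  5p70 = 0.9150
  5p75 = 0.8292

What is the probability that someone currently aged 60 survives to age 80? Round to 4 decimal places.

Chaining the interval survival probabilities: 0.9736 × 0.9190 × 0.9150 × 0.8292.
= 0.678854.

0.6789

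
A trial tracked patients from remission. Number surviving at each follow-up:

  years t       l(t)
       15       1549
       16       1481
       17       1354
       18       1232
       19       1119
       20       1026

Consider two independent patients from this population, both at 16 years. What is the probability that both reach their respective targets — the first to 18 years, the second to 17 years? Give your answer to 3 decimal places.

0.761

p₁ = l(18)/l(16) = 1232/1481 = 0.831870; p₂ = l(17)/l(16) = 1354/1481 = 0.914247.
P(both) = p₁ × p₂ = 0.831870 × 0.914247 = 0.760535.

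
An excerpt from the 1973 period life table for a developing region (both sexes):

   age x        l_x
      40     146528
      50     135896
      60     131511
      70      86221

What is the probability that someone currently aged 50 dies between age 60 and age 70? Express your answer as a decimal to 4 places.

0.3333

We want 10|10q50 = (l_60 − l_70)/l_50.
This is the probability of reaching 60 but not 70, conditional on being alive at 50: (l_60 − l_70) / l_50.
= (131511 − 86221) / 135896 = 45290 / 135896 = 0.333270.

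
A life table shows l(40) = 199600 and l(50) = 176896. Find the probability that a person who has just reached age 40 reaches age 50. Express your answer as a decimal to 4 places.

0.8863

The conditional survival probability is l(50)/l(40) = 176896/199600 = 0.886253.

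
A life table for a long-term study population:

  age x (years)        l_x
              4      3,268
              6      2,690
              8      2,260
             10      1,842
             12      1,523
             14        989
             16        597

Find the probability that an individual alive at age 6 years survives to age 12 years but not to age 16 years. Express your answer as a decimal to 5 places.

0.34424

This is the probability of reaching 12 but not 16, conditional on being alive at 6: (l_12 − l_16) / l_6.
= (1,523 − 597) / 2,690 = 926 / 2,690 = 0.344238.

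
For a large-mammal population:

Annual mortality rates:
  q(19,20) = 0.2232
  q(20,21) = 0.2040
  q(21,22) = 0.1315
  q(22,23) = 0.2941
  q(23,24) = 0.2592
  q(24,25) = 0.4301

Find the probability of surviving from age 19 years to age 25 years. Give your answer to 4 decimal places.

Chaining the interval survival probabilities: (1 − 0.2232) × (1 − 0.2040) × (1 − 0.1315) × (1 − 0.2941) × (1 − 0.2592) × (1 − 0.4301).
= 0.7768 × 0.7960 × 0.8685 × 0.7059 × 0.7408 × 0.5699 = 0.160042.

0.1600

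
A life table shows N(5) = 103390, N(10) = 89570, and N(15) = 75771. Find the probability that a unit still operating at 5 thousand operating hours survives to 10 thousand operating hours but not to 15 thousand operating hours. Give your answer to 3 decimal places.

0.133

This is the probability of reaching 10 but not 15, conditional on being operational at 5: (N(10) − N(15)) / N(5).
= (89570 − 75771) / 103390 = 13799 / 103390 = 0.133466.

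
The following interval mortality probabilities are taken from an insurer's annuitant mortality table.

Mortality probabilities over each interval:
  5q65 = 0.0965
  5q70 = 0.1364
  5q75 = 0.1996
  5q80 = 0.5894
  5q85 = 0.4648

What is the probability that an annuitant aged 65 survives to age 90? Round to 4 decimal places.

0.1372

Survival from 65 to 90 is the product of surviving each interval: (1 − 0.0965) × (1 − 0.1364) × (1 − 0.1996) × (1 − 0.5894) × (1 − 0.4648).
= 0.9035 × 0.8636 × 0.8004 × 0.4106 × 0.5352 = 0.137241.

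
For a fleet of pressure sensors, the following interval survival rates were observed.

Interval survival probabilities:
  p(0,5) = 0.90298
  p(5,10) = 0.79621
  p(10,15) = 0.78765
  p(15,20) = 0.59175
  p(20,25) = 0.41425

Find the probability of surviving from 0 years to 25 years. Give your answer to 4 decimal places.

0.1388

P(survive 0→25) = 0.90298 × 0.79621 × 0.78765 × 0.59175 × 0.41425.
= 0.138816.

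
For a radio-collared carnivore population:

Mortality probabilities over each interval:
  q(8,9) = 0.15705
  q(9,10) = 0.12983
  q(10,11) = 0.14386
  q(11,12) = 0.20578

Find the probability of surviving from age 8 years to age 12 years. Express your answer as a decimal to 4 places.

0.4988

The overall survival probability is (1 − 0.15705) × (1 − 0.12983) × (1 − 0.14386) × (1 − 0.20578).
= 0.84295 × 0.87017 × 0.85614 × 0.79422 = 0.498760.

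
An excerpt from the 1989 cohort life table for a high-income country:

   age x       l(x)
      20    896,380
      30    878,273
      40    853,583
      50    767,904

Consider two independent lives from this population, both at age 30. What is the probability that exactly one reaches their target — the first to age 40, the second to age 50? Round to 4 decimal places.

0.1467

p₁ = l(40)/l(30) = 853,583/878,273 = 0.971888; p₂ = l(50)/l(30) = 767,904/878,273 = 0.874334.
P(exactly one) = p₁(1−p₂) + (1−p₁)p₂ = 0.122133 + 0.024579 = 0.146713.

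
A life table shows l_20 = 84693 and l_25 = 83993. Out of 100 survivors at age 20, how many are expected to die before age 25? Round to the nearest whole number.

The relevant probability is 1 − 83993/84693 = 0.008265.
Expected number = 100 × 0.008265 = 1.

1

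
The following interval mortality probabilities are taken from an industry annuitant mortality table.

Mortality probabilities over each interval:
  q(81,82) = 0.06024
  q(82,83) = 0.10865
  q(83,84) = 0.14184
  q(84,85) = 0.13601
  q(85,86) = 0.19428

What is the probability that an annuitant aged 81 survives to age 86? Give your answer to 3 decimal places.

Chaining the interval survival probabilities: (1 − 0.06024) × (1 − 0.10865) × (1 − 0.14184) × (1 − 0.13601) × (1 − 0.19428).
= 0.93976 × 0.89135 × 0.85816 × 0.86399 × 0.80572 = 0.500410.

0.500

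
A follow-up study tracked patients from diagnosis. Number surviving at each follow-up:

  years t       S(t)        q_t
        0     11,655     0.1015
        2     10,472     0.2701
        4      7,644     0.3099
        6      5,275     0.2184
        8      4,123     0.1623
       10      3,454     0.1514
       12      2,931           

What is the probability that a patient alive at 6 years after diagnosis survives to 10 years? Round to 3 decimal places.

0.655

The conditional survival probability is S(10)/S(6) = 3,454/5,275 = 0.654787.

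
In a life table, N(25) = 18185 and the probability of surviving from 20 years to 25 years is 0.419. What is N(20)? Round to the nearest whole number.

N(20) = N(25) / p = 18185 / 0.419 = 43401.

43401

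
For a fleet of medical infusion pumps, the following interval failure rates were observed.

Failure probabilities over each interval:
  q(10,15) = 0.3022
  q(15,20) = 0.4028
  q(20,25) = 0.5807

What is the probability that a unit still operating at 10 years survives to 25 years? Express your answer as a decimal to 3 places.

Survival from 10 to 25 is the product of surviving each interval: (1 − 0.3022) × (1 − 0.4028) × (1 − 0.5807).
= 0.6978 × 0.5972 × 0.4193 = 0.174733.

0.175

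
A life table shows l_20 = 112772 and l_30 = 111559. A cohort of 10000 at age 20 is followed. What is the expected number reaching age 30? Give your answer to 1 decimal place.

9892.4

The relevant probability is 111559/112772 = 0.989244.
Expected number = 10000 × 0.989244 = 9892.4.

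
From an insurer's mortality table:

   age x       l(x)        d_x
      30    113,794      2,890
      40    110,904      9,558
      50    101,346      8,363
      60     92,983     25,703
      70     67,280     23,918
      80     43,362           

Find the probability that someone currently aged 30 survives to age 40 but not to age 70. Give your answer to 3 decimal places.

This is the probability of reaching 40 but not 70, conditional on being alive at 30: (l(40) − l(70)) / l(30).
= (110,904 − 67,280) / 113,794 = 43,624 / 113,794 = 0.383359.

0.383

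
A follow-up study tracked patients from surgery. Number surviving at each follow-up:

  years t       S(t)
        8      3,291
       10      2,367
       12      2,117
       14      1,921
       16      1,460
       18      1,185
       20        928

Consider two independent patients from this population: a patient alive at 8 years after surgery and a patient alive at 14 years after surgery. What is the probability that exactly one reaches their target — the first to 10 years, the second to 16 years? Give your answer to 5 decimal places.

p₁ = S(10)/S(8) = 2,367/3,291 = 0.719234; p₂ = S(16)/S(14) = 1,460/1,921 = 0.760021.
P(exactly one) = p₁(1−p₂) + (1−p₁)p₂ = 0.172601 + 0.213388 = 0.385989.

0.38599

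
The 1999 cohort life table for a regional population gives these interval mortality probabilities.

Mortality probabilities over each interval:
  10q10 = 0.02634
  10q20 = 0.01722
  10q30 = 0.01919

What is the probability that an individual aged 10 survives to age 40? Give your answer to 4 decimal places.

The overall survival probability is (1 − 0.02634) × (1 − 0.01722) × (1 − 0.01919).
= 0.97366 × 0.98278 × 0.98081 = 0.938531.

0.9385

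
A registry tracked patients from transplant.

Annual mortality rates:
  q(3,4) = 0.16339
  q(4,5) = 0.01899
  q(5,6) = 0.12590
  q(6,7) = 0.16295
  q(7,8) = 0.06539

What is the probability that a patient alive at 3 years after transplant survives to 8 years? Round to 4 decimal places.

0.5612

The overall survival probability is (1 − 0.16339) × (1 − 0.01899) × (1 − 0.12590) × (1 − 0.16295) × (1 − 0.06539).
= 0.83661 × 0.98101 × 0.87410 × 0.83705 × 0.93461 = 0.561228.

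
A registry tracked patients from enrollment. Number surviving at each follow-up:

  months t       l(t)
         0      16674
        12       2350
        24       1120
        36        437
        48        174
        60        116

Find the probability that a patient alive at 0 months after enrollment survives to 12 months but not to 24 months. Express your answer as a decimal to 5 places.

This is the probability of reaching 12 but not 24, conditional on being alive at 0: (l(12) − l(24)) / l(0).
= (2350 − 1120) / 16674 = 1230 / 16674 = 0.073768.

0.07377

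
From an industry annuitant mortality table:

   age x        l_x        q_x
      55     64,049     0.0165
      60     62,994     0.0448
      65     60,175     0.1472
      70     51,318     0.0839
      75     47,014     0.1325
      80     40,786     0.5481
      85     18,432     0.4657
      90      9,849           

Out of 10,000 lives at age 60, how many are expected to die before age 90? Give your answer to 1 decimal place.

8436.5

The relevant probability is 1 − 9,849/62,994 = 0.843652.
Expected number = 10,000 × 0.843652 = 8436.5.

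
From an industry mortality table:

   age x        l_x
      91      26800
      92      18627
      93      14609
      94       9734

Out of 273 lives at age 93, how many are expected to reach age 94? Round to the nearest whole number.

182

The relevant probability is 9734/14609 = 0.666302.
Expected number = 273 × 0.666302 = 182.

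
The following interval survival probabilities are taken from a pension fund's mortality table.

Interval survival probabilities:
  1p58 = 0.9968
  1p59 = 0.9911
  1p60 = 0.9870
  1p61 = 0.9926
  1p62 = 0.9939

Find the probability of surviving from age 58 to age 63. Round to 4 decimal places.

0.9620

5p58 = 0.9968 × 0.9911 × 0.9870 × 0.9926 × 0.9939.
= 0.961966.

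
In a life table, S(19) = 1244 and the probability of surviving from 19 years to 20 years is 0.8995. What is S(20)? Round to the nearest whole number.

1119

S(20) = S(19) × p = 1244 × 0.8995 = 1119.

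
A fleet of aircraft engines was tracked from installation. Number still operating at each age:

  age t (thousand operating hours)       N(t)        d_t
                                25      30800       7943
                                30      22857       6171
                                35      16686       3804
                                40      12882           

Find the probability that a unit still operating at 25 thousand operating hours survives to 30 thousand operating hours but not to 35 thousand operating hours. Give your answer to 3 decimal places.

0.200

This is the probability of reaching 30 but not 35, conditional on being operational at 25: (N(30) − N(35)) / N(25).
= (22857 − 16686) / 30800 = 6171 / 30800 = 0.200357.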